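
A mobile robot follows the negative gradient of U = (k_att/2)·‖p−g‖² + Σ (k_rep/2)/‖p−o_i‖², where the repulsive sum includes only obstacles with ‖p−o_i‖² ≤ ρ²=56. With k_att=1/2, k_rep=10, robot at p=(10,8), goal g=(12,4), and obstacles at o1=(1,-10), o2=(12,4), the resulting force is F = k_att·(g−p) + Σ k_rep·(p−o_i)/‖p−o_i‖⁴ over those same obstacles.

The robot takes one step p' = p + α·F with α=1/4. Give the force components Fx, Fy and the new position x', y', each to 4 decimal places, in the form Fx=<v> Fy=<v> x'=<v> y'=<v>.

F_att = 1/2·(g−p) = 1/2·(2,-4) = (1.0000,-2.0000)
o1: d²=405 > ρ²=56 → inactive
o2: d²=20 ≤ ρ²=56; F_rep = 10·(-2,4)/20² = (-0.0500,0.1000)
F = F_att + ΣF_rep = (0.9500,-1.9000)
p' = p + 1/4·F = (10.2375,7.5250)

Fx=0.9500 Fy=-1.9000 x'=10.2375 y'=7.5250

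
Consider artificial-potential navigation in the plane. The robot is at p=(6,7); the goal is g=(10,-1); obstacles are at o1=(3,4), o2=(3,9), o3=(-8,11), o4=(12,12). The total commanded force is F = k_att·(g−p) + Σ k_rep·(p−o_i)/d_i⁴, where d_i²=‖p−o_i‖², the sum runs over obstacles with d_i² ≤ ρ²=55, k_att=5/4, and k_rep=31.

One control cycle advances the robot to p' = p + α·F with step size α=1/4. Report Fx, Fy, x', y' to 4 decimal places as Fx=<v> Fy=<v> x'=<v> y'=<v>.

F_att = 5/4·(g−p) = 5/4·(4,-8) = (5.0000,-10.0000)
o1: d²=18 ≤ ρ²=55; F_rep = 31·(3,3)/18² = (0.2870,0.2870)
o2: d²=13 ≤ ρ²=55; F_rep = 31·(3,-2)/13² = (0.5503,-0.3669)
o3: d²=212 > ρ²=55 → inactive
o4: d²=61 > ρ²=55 → inactive
F = F_att + ΣF_rep = (5.8373,-10.0798)
p' = p + 1/4·F = (7.4593,4.4800)

Fx=5.8373 Fy=-10.0798 x'=7.4593 y'=4.4800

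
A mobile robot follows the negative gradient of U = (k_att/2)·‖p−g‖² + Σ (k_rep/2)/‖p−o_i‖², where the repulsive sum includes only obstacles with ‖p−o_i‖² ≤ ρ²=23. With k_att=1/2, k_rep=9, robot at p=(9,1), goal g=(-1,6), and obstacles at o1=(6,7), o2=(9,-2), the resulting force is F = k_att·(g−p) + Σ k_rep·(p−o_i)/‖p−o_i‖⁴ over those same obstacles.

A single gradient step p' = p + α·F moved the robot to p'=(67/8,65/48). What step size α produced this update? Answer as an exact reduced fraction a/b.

F_att = 1/2·(g−p) = 1/2·(-10,5) = (-5.0000,2.5000)
o1: d²=45 > ρ²=23 → inactive
o2: d²=9 ≤ ρ²=23; F_rep = 9·(0,3)/9² = (0.0000,0.3333)
F = F_att + ΣF_rep = (-5.0000,2.8333)
Δp = p'−p = (-0.6250,0.3542); α = Δx/Fx = (-5/8) / (-5) = 1/8
check: Δy/Fy = (17/48) / (17/6) = 1/8 ✓

α = 1/8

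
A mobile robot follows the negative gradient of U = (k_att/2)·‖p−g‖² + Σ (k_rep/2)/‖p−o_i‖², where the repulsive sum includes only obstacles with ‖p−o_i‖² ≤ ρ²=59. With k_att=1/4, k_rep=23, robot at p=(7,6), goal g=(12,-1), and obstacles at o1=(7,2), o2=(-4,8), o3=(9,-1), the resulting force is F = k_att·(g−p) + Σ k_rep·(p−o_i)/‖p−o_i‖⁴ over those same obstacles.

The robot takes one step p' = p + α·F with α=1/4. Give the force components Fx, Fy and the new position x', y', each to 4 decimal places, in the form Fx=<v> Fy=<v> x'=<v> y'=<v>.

F_att = 1/4·(g−p) = 1/4·(5,-7) = (1.2500,-1.7500)
o1: d²=16 ≤ ρ²=59; F_rep = 23·(0,4)/16² = (0.0000,0.3594)
o2: d²=125 > ρ²=59 → inactive
o3: d²=53 ≤ ρ²=59; F_rep = 23·(-2,7)/53² = (-0.0164,0.0573)
F = F_att + ΣF_rep = (1.2336,-1.3333)
p' = p + 1/4·F = (7.3084,5.6667)

Fx=1.2336 Fy=-1.3333 x'=7.3084 y'=5.6667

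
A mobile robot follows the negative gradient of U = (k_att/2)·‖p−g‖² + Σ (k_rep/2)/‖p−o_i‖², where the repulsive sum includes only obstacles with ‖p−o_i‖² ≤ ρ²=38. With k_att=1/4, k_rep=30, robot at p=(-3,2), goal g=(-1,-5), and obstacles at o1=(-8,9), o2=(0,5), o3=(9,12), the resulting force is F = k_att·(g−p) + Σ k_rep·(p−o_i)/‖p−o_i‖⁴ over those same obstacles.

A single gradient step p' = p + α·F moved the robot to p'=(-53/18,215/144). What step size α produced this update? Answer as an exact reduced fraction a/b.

F_att = 1/4·(g−p) = 1/4·(2,-7) = (0.5000,-1.7500)
o1: d²=74 > ρ²=38 → inactive
o2: d²=18 ≤ ρ²=38; F_rep = 30·(-3,-3)/18² = (-0.2778,-0.2778)
o3: d²=244 > ρ²=38 → inactive
F = F_att + ΣF_rep = (0.2222,-2.0278)
Δp = p'−p = (0.0556,-0.5069); α = Δx/Fx = (1/18) / (2/9) = 1/4
check: Δy/Fy = (-73/144) / (-73/36) = 1/4 ✓

α = 1/4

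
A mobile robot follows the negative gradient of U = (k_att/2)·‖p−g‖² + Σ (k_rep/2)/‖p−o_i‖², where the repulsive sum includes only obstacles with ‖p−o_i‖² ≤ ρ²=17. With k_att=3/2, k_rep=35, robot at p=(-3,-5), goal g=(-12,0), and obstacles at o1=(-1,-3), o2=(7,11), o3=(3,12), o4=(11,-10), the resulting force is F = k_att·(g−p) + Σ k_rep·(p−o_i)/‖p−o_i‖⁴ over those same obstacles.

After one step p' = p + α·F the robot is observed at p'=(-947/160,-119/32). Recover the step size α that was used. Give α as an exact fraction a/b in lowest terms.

F_att = 3/2·(g−p) = 3/2·(-9,5) = (-13.5000,7.5000)
o1: d²=8 ≤ ρ²=17; F_rep = 35·(-2,-2)/8² = (-1.0938,-1.0938)
o2: d²=356 > ρ²=17 → inactive
o3: d²=325 > ρ²=17 → inactive
o4: d²=221 > ρ²=17 → inactive
F = F_att + ΣF_rep = (-14.5938,6.4062)
Δp = p'−p = (-2.9188,1.2812); α = Δx/Fx = (-467/160) / (-467/32) = 1/5
check: Δy/Fy = (41/32) / (205/32) = 1/5 ✓

α = 1/5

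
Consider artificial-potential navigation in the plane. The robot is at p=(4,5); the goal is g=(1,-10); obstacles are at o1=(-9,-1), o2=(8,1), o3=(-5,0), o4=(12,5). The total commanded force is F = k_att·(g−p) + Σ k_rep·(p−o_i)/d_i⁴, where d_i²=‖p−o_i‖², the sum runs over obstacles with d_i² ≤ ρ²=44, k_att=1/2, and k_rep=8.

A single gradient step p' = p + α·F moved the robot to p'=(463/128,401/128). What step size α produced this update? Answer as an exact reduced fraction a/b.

α = 1/4

F_att = 1/2·(g−p) = 1/2·(-3,-15) = (-1.5000,-7.5000)
o1: d²=205 > ρ²=44 → inactive
o2: d²=32 ≤ ρ²=44; F_rep = 8·(-4,4)/32² = (-0.0312,0.0312)
o3: d²=106 > ρ²=44 → inactive
o4: d²=64 > ρ²=44 → inactive
F = F_att + ΣF_rep = (-1.5312,-7.4688)
Δp = p'−p = (-0.3828,-1.8672); α = Δx/Fx = (-49/128) / (-49/32) = 1/4
check: Δy/Fy = (-239/128) / (-239/32) = 1/4 ✓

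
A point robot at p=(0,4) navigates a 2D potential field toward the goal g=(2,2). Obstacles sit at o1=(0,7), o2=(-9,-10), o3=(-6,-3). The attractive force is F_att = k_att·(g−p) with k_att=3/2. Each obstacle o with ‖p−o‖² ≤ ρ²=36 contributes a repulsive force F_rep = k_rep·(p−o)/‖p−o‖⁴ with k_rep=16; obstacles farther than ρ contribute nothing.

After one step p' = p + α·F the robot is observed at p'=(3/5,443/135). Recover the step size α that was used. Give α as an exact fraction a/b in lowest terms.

α = 1/5

F_att = 3/2·(g−p) = 3/2·(2,-2) = (3.0000,-3.0000)
o1: d²=9 ≤ ρ²=36; F_rep = 16·(0,-3)/9² = (0.0000,-0.5926)
o2: d²=277 > ρ²=36 → inactive
o3: d²=85 > ρ²=36 → inactive
F = F_att + ΣF_rep = (3.0000,-3.5926)
Δp = p'−p = (0.6000,-0.7185); α = Δx/Fx = (3/5) / (3) = 1/5
check: Δy/Fy = (-97/135) / (-97/27) = 1/5 ✓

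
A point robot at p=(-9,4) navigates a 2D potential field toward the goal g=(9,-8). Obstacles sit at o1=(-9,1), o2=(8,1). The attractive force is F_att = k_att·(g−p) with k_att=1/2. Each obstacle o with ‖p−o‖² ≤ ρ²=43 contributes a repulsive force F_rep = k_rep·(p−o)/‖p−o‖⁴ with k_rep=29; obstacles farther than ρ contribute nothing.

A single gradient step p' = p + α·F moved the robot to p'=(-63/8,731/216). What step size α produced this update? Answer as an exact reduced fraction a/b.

α = 1/8

F_att = 1/2·(g−p) = 1/2·(18,-12) = (9.0000,-6.0000)
o1: d²=9 ≤ ρ²=43; F_rep = 29·(0,3)/9² = (0.0000,1.0741)
o2: d²=298 > ρ²=43 → inactive
F = F_att + ΣF_rep = (9.0000,-4.9259)
Δp = p'−p = (1.1250,-0.6157); α = Δx/Fx = (9/8) / (9) = 1/8
check: Δy/Fy = (-133/216) / (-133/27) = 1/8 ✓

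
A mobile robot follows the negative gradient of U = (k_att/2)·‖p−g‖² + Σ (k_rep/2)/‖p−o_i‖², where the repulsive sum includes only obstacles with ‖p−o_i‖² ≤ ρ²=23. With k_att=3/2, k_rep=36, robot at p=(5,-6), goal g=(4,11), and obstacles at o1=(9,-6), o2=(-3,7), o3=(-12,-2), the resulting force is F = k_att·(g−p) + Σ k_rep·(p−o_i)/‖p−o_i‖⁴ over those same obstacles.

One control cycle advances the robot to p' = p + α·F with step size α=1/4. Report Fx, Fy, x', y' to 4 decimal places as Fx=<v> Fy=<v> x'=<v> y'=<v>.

Fx=-2.0625 Fy=25.5000 x'=4.4844 y'=0.3750

F_att = 3/2·(g−p) = 3/2·(-1,17) = (-1.5000,25.5000)
o1: d²=16 ≤ ρ²=23; F_rep = 36·(-4,0)/16² = (-0.5625,0.0000)
o2: d²=233 > ρ²=23 → inactive
o3: d²=305 > ρ²=23 → inactive
F = F_att + ΣF_rep = (-2.0625,25.5000)
p' = p + 1/4·F = (4.4844,0.3750)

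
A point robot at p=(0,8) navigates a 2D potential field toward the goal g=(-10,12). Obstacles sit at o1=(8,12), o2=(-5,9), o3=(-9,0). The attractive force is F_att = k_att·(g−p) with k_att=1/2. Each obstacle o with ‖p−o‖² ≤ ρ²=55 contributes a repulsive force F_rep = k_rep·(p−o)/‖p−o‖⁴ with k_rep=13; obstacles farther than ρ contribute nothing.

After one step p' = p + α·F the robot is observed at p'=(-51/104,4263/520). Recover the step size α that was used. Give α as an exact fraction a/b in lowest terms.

F_att = 1/2·(g−p) = 1/2·(-10,4) = (-5.0000,2.0000)
o1: d²=80 > ρ²=55 → inactive
o2: d²=26 ≤ ρ²=55; F_rep = 13·(5,-1)/26² = (0.0962,-0.0192)
o3: d²=145 > ρ²=55 → inactive
F = F_att + ΣF_rep = (-4.9038,1.9808)
Δp = p'−p = (-0.4904,0.1981); α = Δx/Fx = (-51/104) / (-255/52) = 1/10
check: Δy/Fy = (103/520) / (103/52) = 1/10 ✓

α = 1/10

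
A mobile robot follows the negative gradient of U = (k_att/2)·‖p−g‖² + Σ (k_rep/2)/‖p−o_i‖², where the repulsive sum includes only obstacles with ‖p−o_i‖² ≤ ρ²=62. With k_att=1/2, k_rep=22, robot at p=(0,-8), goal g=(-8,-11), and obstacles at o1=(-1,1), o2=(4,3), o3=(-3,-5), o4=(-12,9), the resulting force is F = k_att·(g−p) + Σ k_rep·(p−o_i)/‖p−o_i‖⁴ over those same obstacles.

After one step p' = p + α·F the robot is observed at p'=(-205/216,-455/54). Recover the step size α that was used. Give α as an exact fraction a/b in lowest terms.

F_att = 1/2·(g−p) = 1/2·(-8,-3) = (-4.0000,-1.5000)
o1: d²=82 > ρ²=62 → inactive
o2: d²=137 > ρ²=62 → inactive
o3: d²=18 ≤ ρ²=62; F_rep = 22·(3,-3)/18² = (0.2037,-0.2037)
o4: d²=433 > ρ²=62 → inactive
F = F_att + ΣF_rep = (-3.7963,-1.7037)
Δp = p'−p = (-0.9491,-0.4259); α = Δx/Fx = (-205/216) / (-205/54) = 1/4
check: Δy/Fy = (-23/54) / (-46/27) = 1/4 ✓

α = 1/4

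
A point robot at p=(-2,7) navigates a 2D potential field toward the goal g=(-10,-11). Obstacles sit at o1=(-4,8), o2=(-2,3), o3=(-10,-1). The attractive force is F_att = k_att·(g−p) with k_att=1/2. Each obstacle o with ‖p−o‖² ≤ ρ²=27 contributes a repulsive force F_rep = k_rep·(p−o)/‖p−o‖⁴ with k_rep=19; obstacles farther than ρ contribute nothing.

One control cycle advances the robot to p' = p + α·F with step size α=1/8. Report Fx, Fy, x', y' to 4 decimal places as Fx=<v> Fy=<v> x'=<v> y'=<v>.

F_att = 1/2·(g−p) = 1/2·(-8,-18) = (-4.0000,-9.0000)
o1: d²=5 ≤ ρ²=27; F_rep = 19·(2,-1)/5² = (1.5200,-0.7600)
o2: d²=16 ≤ ρ²=27; F_rep = 19·(0,4)/16² = (0.0000,0.2969)
o3: d²=128 > ρ²=27 → inactive
F = F_att + ΣF_rep = (-2.4800,-9.4631)
p' = p + 1/8·F = (-2.3100,5.8171)

Fx=-2.4800 Fy=-9.4631 x'=-2.3100 y'=5.8171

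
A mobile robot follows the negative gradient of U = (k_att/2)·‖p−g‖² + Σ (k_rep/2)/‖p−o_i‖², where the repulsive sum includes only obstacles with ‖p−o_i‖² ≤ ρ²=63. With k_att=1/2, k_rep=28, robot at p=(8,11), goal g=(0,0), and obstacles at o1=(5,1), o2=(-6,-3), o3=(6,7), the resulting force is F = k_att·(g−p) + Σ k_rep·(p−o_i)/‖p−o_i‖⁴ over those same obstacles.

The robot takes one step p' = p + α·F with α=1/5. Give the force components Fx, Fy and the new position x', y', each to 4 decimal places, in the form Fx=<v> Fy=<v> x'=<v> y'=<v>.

F_att = 1/2·(g−p) = 1/2·(-8,-11) = (-4.0000,-5.5000)
o1: d²=109 > ρ²=63 → inactive
o2: d²=392 > ρ²=63 → inactive
o3: d²=20 ≤ ρ²=63; F_rep = 28·(2,4)/20² = (0.1400,0.2800)
F = F_att + ΣF_rep = (-3.8600,-5.2200)
p' = p + 1/5·F = (7.2280,9.9560)

Fx=-3.8600 Fy=-5.2200 x'=7.2280 y'=9.9560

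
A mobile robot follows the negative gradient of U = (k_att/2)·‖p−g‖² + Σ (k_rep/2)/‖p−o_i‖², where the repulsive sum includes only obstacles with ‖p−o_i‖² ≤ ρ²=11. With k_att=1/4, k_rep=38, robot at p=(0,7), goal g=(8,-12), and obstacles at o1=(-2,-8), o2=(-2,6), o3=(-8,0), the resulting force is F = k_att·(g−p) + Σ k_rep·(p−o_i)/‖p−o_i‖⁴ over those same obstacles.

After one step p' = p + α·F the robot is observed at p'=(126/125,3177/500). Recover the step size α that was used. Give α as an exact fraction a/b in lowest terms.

α = 1/5

F_att = 1/4·(g−p) = 1/4·(8,-19) = (2.0000,-4.7500)
o1: d²=229 > ρ²=11 → inactive
o2: d²=5 ≤ ρ²=11; F_rep = 38·(2,1)/5² = (3.0400,1.5200)
o3: d²=113 > ρ²=11 → inactive
F = F_att + ΣF_rep = (5.0400,-3.2300)
Δp = p'−p = (1.0080,-0.6460); α = Δx/Fx = (126/125) / (126/25) = 1/5
check: Δy/Fy = (-323/500) / (-323/100) = 1/5 ✓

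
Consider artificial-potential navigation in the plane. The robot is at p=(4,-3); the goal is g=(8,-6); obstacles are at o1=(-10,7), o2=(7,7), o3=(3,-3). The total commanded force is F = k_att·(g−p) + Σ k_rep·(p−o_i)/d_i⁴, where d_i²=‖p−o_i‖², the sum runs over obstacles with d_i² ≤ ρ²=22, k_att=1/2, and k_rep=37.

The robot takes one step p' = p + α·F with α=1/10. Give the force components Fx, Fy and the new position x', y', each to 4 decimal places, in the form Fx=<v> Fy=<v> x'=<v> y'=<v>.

F_att = 1/2·(g−p) = 1/2·(4,-3) = (2.0000,-1.5000)
o1: d²=296 > ρ²=22 → inactive
o2: d²=109 > ρ²=22 → inactive
o3: d²=1 ≤ ρ²=22; F_rep = 37·(1,0)/1² = (37.0000,0.0000)
F = F_att + ΣF_rep = (39.0000,-1.5000)
p' = p + 1/10·F = (7.9000,-3.1500)

Fx=39.0000 Fy=-1.5000 x'=7.9000 y'=-3.1500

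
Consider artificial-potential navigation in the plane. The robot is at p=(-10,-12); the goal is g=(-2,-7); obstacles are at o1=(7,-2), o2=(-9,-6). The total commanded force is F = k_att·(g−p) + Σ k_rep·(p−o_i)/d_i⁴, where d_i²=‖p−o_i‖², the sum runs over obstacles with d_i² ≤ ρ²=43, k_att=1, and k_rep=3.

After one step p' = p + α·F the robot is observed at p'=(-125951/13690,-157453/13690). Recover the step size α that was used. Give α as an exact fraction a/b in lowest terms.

F_att = 1·(g−p) = 1·(8,5) = (8.0000,5.0000)
o1: d²=389 > ρ²=43 → inactive
o2: d²=37 ≤ ρ²=43; F_rep = 3·(-1,-6)/37² = (-0.0022,-0.0131)
F = F_att + ΣF_rep = (7.9978,4.9869)
Δp = p'−p = (0.7998,0.4987); α = Δx/Fx = (10949/13690) / (10949/1369) = 1/10
check: Δy/Fy = (6827/13690) / (6827/1369) = 1/10 ✓

α = 1/10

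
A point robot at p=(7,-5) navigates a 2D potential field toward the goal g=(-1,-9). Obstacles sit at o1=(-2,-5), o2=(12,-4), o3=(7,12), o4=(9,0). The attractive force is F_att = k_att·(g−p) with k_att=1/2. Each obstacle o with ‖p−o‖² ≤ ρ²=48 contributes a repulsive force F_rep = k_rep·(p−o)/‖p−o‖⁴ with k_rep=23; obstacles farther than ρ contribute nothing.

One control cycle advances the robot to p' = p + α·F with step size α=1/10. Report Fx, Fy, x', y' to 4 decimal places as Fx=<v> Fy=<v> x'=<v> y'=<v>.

F_att = 1/2·(g−p) = 1/2·(-8,-4) = (-4.0000,-2.0000)
o1: d²=81 > ρ²=48 → inactive
o2: d²=26 ≤ ρ²=48; F_rep = 23·(-5,-1)/26² = (-0.1701,-0.0340)
o3: d²=289 > ρ²=48 → inactive
o4: d²=29 ≤ ρ²=48; F_rep = 23·(-2,-5)/29² = (-0.0547,-0.1367)
F = F_att + ΣF_rep = (-4.2248,-2.1708)
p' = p + 1/10·F = (6.5775,-5.2171)

Fx=-4.2248 Fy=-2.1708 x'=6.5775 y'=-5.2171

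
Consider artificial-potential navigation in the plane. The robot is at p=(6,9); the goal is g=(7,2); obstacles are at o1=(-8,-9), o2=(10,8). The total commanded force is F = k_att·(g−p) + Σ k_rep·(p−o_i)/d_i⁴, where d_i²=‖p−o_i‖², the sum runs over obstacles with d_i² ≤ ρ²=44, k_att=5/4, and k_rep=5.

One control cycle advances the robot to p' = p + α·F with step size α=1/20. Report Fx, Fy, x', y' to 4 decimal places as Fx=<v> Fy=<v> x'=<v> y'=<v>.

F_att = 5/4·(g−p) = 5/4·(1,-7) = (1.2500,-8.7500)
o1: d²=520 > ρ²=44 → inactive
o2: d²=17 ≤ ρ²=44; F_rep = 5·(-4,1)/17² = (-0.0692,0.0173)
F = F_att + ΣF_rep = (1.1808,-8.7327)
p' = p + 1/20·F = (6.0590,8.5634)

Fx=1.1808 Fy=-8.7327 x'=6.0590 y'=8.5634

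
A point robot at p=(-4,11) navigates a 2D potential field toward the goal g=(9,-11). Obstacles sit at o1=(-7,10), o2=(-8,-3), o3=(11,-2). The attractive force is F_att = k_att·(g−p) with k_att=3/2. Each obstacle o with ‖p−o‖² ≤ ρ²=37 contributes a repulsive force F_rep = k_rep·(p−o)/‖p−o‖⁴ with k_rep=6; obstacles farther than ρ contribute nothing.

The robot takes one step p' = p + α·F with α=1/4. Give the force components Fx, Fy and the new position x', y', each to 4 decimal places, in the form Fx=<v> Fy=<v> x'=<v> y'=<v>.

F_att = 3/2·(g−p) = 3/2·(13,-22) = (19.5000,-33.0000)
o1: d²=10 ≤ ρ²=37; F_rep = 6·(3,1)/10² = (0.1800,0.0600)
o2: d²=212 > ρ²=37 → inactive
o3: d²=394 > ρ²=37 → inactive
F = F_att + ΣF_rep = (19.6800,-32.9400)
p' = p + 1/4·F = (0.9200,2.7650)

Fx=19.6800 Fy=-32.9400 x'=0.9200 y'=2.7650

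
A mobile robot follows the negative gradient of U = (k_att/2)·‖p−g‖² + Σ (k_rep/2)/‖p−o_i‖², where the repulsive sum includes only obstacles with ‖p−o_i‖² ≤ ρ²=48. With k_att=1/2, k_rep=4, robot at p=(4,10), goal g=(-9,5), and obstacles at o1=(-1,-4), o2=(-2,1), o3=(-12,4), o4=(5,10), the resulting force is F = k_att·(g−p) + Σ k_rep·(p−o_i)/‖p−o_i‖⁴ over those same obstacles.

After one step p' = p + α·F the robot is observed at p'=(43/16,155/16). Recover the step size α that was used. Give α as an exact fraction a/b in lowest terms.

α = 1/8

F_att = 1/2·(g−p) = 1/2·(-13,-5) = (-6.5000,-2.5000)
o1: d²=221 > ρ²=48 → inactive
o2: d²=117 > ρ²=48 → inactive
o3: d²=292 > ρ²=48 → inactive
o4: d²=1 ≤ ρ²=48; F_rep = 4·(-1,0)/1² = (-4.0000,0.0000)
F = F_att + ΣF_rep = (-10.5000,-2.5000)
Δp = p'−p = (-1.3125,-0.3125); α = Δx/Fx = (-21/16) / (-21/2) = 1/8
check: Δy/Fy = (-5/16) / (-5/2) = 1/8 ✓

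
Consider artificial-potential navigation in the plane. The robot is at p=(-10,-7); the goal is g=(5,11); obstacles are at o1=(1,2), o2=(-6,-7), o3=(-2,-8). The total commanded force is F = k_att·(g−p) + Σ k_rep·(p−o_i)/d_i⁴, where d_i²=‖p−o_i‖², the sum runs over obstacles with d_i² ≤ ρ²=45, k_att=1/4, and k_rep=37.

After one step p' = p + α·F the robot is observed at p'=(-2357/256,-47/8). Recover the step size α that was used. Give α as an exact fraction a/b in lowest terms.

α = 1/4

F_att = 1/4·(g−p) = 1/4·(15,18) = (3.7500,4.5000)
o1: d²=202 > ρ²=45 → inactive
o2: d²=16 ≤ ρ²=45; F_rep = 37·(-4,0)/16² = (-0.5781,0.0000)
o3: d²=65 > ρ²=45 → inactive
F = F_att + ΣF_rep = (3.1719,4.5000)
Δp = p'−p = (0.7930,1.1250); α = Δx/Fx = (203/256) / (203/64) = 1/4
check: Δy/Fy = (9/8) / (9/2) = 1/4 ✓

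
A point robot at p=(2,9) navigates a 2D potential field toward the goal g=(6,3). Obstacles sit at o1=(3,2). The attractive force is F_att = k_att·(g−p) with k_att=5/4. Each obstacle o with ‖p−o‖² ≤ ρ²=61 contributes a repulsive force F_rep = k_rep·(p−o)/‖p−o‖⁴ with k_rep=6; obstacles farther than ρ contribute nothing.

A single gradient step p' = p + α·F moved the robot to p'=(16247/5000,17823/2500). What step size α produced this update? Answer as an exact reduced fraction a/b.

α = 1/4

F_att = 5/4·(g−p) = 5/4·(4,-6) = (5.0000,-7.5000)
o1: d²=50 ≤ ρ²=61; F_rep = 6·(-1,7)/50² = (-0.0024,0.0168)
F = F_att + ΣF_rep = (4.9976,-7.4832)
Δp = p'−p = (1.2494,-1.8708); α = Δx/Fx = (6247/5000) / (6247/1250) = 1/4
check: Δy/Fy = (-4677/2500) / (-4677/625) = 1/4 ✓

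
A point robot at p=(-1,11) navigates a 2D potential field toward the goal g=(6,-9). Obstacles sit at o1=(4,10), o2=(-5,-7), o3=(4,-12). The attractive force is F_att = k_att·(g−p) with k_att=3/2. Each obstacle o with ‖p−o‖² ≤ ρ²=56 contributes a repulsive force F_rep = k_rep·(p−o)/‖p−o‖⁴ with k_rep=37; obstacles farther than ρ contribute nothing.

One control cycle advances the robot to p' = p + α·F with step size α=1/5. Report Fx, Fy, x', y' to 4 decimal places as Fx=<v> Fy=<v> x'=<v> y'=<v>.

F_att = 3/2·(g−p) = 3/2·(7,-20) = (10.5000,-30.0000)
o1: d²=26 ≤ ρ²=56; F_rep = 37·(-5,1)/26² = (-0.2737,0.0547)
o2: d²=340 > ρ²=56 → inactive
o3: d²=554 > ρ²=56 → inactive
F = F_att + ΣF_rep = (10.2263,-29.9453)
p' = p + 1/5·F = (1.0453,5.0109)

Fx=10.2263 Fy=-29.9453 x'=1.0453 y'=5.0109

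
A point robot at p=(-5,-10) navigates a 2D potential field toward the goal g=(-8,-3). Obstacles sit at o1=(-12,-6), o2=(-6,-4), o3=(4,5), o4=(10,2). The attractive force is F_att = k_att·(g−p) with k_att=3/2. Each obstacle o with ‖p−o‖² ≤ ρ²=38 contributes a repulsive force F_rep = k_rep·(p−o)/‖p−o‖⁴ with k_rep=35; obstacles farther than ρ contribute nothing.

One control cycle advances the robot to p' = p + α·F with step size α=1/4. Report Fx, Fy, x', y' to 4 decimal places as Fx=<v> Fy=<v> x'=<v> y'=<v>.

Fx=-4.4744 Fy=10.3466 x'=-6.1186 y'=-7.4133

F_att = 3/2·(g−p) = 3/2·(-3,7) = (-4.5000,10.5000)
o1: d²=65 > ρ²=38 → inactive
o2: d²=37 ≤ ρ²=38; F_rep = 35·(1,-6)/37² = (0.0256,-0.1534)
o3: d²=306 > ρ²=38 → inactive
o4: d²=369 > ρ²=38 → inactive
F = F_att + ΣF_rep = (-4.4744,10.3466)
p' = p + 1/4·F = (-6.1186,-7.4133)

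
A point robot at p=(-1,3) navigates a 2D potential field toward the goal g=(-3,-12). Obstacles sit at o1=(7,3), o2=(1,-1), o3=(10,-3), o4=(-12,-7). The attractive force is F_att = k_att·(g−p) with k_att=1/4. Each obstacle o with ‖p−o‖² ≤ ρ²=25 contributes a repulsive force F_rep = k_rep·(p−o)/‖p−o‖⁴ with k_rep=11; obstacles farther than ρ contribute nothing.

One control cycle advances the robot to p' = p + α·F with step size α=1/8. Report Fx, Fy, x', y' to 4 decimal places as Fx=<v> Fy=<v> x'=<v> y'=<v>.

Fx=-0.5550 Fy=-3.6400 x'=-1.0694 y'=2.5450

F_att = 1/4·(g−p) = 1/4·(-2,-15) = (-0.5000,-3.7500)
o1: d²=64 > ρ²=25 → inactive
o2: d²=20 ≤ ρ²=25; F_rep = 11·(-2,4)/20² = (-0.0550,0.1100)
o3: d²=157 > ρ²=25 → inactive
o4: d²=221 > ρ²=25 → inactive
F = F_att + ΣF_rep = (-0.5550,-3.6400)
p' = p + 1/8·F = (-1.0694,2.5450)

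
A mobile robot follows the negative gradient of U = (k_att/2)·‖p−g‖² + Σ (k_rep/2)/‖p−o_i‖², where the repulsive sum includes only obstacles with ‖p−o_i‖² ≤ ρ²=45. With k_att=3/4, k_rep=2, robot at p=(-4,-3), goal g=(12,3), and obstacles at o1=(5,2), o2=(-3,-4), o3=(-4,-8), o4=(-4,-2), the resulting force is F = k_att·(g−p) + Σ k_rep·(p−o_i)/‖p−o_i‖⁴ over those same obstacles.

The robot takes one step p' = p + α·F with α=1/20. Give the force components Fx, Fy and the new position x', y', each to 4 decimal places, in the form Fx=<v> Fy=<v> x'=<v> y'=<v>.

Fx=11.5000 Fy=3.0160 x'=-3.4250 y'=-2.8492

F_att = 3/4·(g−p) = 3/4·(16,6) = (12.0000,4.5000)
o1: d²=106 > ρ²=45 → inactive
o2: d²=2 ≤ ρ²=45; F_rep = 2·(-1,1)/2² = (-0.5000,0.5000)
o3: d²=25 ≤ ρ²=45; F_rep = 2·(0,5)/25² = (0.0000,0.0160)
o4: d²=1 ≤ ρ²=45; F_rep = 2·(0,-1)/1² = (0.0000,-2.0000)
F = F_att + ΣF_rep = (11.5000,3.0160)
p' = p + 1/20·F = (-3.4250,-2.8492)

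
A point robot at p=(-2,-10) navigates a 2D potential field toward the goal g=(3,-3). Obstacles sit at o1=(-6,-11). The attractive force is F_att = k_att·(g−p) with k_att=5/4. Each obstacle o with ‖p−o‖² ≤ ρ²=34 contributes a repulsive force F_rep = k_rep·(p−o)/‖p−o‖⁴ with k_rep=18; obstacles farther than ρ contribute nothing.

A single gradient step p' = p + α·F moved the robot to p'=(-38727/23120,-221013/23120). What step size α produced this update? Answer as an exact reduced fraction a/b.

α = 1/20

F_att = 5/4·(g−p) = 5/4·(5,7) = (6.2500,8.7500)
o1: d²=17 ≤ ρ²=34; F_rep = 18·(4,1)/17² = (0.2491,0.0623)
F = F_att + ΣF_rep = (6.4991,8.8123)
Δp = p'−p = (0.3250,0.4406); α = Δx/Fx = (7513/23120) / (7513/1156) = 1/20
check: Δy/Fy = (10187/23120) / (10187/1156) = 1/20 ✓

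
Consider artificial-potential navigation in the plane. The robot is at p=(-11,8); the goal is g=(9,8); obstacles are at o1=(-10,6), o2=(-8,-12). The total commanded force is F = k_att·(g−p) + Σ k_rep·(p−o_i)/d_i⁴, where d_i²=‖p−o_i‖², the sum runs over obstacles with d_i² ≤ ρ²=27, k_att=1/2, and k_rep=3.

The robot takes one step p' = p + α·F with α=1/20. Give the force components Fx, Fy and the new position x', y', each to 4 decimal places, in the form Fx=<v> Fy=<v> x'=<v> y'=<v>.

F_att = 1/2·(g−p) = 1/2·(20,0) = (10.0000,0.0000)
o1: d²=5 ≤ ρ²=27; F_rep = 3·(-1,2)/5² = (-0.1200,0.2400)
o2: d²=409 > ρ²=27 → inactive
F = F_att + ΣF_rep = (9.8800,0.2400)
p' = p + 1/20·F = (-10.5060,8.0120)

Fx=9.8800 Fy=0.2400 x'=-10.5060 y'=8.0120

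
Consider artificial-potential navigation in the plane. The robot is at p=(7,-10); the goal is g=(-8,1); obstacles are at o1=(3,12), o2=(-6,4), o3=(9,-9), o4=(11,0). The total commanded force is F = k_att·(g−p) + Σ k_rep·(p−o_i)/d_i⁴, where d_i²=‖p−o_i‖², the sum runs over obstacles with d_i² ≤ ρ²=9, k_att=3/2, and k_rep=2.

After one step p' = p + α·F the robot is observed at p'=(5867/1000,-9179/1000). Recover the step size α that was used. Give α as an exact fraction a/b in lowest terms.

α = 1/20

F_att = 3/2·(g−p) = 3/2·(-15,11) = (-22.5000,16.5000)
o1: d²=500 > ρ²=9 → inactive
o2: d²=365 > ρ²=9 → inactive
o3: d²=5 ≤ ρ²=9; F_rep = 2·(-2,-1)/5² = (-0.1600,-0.0800)
o4: d²=116 > ρ²=9 → inactive
F = F_att + ΣF_rep = (-22.6600,16.4200)
Δp = p'−p = (-1.1330,0.8210); α = Δx/Fx = (-1133/1000) / (-1133/50) = 1/20
check: Δy/Fy = (821/1000) / (821/50) = 1/20 ✓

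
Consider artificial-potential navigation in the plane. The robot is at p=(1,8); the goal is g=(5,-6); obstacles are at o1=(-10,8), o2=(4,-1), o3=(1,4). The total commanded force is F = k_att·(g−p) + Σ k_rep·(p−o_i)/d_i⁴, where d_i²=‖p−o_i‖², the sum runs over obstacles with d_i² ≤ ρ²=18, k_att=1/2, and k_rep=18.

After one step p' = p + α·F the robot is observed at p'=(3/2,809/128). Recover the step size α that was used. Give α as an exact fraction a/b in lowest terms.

α = 1/4

F_att = 1/2·(g−p) = 1/2·(4,-14) = (2.0000,-7.0000)
o1: d²=121 > ρ²=18 → inactive
o2: d²=90 > ρ²=18 → inactive
o3: d²=16 ≤ ρ²=18; F_rep = 18·(0,4)/16² = (0.0000,0.2812)
F = F_att + ΣF_rep = (2.0000,-6.7188)
Δp = p'−p = (0.5000,-1.6797); α = Δx/Fx = (1/2) / (2) = 1/4
check: Δy/Fy = (-215/128) / (-215/32) = 1/4 ✓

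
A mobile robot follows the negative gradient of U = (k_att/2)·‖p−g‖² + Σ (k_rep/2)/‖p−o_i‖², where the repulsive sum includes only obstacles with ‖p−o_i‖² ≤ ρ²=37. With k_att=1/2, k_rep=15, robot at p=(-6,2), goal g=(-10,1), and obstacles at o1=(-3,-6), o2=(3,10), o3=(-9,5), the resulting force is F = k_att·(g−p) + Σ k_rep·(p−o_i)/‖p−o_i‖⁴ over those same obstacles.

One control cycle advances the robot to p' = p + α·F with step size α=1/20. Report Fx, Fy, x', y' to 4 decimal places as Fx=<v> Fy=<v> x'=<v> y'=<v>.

Fx=-1.8611 Fy=-0.6389 x'=-6.0931 y'=1.9681

F_att = 1/2·(g−p) = 1/2·(-4,-1) = (-2.0000,-0.5000)
o1: d²=73 > ρ²=37 → inactive
o2: d²=145 > ρ²=37 → inactive
o3: d²=18 ≤ ρ²=37; F_rep = 15·(3,-3)/18² = (0.1389,-0.1389)
F = F_att + ΣF_rep = (-1.8611,-0.6389)
p' = p + 1/20·F = (-6.0931,1.9681)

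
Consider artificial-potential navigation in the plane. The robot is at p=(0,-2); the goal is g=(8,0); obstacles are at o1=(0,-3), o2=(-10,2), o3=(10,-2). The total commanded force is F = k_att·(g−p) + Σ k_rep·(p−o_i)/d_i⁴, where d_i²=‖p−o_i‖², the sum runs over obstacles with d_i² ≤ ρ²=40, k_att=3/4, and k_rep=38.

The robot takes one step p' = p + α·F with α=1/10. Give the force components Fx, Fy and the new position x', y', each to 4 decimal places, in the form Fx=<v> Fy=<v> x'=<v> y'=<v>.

F_att = 3/4·(g−p) = 3/4·(8,2) = (6.0000,1.5000)
o1: d²=1 ≤ ρ²=40; F_rep = 38·(0,1)/1² = (0.0000,38.0000)
o2: d²=116 > ρ²=40 → inactive
o3: d²=100 > ρ²=40 → inactive
F = F_att + ΣF_rep = (6.0000,39.5000)
p' = p + 1/10·F = (0.6000,1.9500)

Fx=6.0000 Fy=39.5000 x'=0.6000 y'=1.9500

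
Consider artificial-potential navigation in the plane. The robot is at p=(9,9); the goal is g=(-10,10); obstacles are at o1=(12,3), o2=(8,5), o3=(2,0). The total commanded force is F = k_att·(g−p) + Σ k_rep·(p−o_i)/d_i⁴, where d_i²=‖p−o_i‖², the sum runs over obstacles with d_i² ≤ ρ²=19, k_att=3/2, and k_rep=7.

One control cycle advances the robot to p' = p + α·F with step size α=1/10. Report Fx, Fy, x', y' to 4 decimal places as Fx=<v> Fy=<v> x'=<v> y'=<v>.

F_att = 3/2·(g−p) = 3/2·(-19,1) = (-28.5000,1.5000)
o1: d²=45 > ρ²=19 → inactive
o2: d²=17 ≤ ρ²=19; F_rep = 7·(1,4)/17² = (0.0242,0.0969)
o3: d²=130 > ρ²=19 → inactive
F = F_att + ΣF_rep = (-28.4758,1.5969)
p' = p + 1/10·F = (6.1524,9.1597)

Fx=-28.4758 Fy=1.5969 x'=6.1524 y'=9.1597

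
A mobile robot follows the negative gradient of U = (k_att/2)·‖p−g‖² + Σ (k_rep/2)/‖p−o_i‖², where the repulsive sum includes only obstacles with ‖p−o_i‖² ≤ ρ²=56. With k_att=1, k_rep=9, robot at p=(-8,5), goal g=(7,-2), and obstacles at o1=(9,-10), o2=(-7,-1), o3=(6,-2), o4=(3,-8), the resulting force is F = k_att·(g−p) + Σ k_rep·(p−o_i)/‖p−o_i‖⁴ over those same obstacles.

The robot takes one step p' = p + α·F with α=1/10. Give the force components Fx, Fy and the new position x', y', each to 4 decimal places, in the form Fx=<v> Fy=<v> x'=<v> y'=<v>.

F_att = 1·(g−p) = 1·(15,-7) = (15.0000,-7.0000)
o1: d²=514 > ρ²=56 → inactive
o2: d²=37 ≤ ρ²=56; F_rep = 9·(-1,6)/37² = (-0.0066,0.0394)
o3: d²=245 > ρ²=56 → inactive
o4: d²=290 > ρ²=56 → inactive
F = F_att + ΣF_rep = (14.9934,-6.9606)
p' = p + 1/10·F = (-6.5007,4.3039)

Fx=14.9934 Fy=-6.9606 x'=-6.5007 y'=4.3039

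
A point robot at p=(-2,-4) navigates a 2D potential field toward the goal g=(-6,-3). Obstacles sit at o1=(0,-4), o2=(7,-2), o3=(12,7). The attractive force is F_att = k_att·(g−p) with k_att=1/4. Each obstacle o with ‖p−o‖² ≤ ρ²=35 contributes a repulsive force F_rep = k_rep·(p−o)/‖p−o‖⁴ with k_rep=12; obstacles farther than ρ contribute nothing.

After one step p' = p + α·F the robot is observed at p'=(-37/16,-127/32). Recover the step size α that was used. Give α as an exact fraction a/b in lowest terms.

α = 1/8

F_att = 1/4·(g−p) = 1/4·(-4,1) = (-1.0000,0.2500)
o1: d²=4 ≤ ρ²=35; F_rep = 12·(-2,0)/4² = (-1.5000,0.0000)
o2: d²=85 > ρ²=35 → inactive
o3: d²=317 > ρ²=35 → inactive
F = F_att + ΣF_rep = (-2.5000,0.2500)
Δp = p'−p = (-0.3125,0.0312); α = Δx/Fx = (-5/16) / (-5/2) = 1/8
check: Δy/Fy = (1/32) / (1/4) = 1/8 ✓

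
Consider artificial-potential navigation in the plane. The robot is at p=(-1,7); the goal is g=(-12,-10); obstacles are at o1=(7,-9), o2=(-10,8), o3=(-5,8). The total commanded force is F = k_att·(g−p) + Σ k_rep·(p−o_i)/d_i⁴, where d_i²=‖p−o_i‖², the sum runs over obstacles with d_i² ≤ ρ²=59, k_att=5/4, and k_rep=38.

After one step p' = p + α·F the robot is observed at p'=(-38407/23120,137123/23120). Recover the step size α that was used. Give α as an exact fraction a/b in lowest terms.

F_att = 5/4·(g−p) = 5/4·(-11,-17) = (-13.7500,-21.2500)
o1: d²=320 > ρ²=59 → inactive
o2: d²=82 > ρ²=59 → inactive
o3: d²=17 ≤ ρ²=59; F_rep = 38·(4,-1)/17² = (0.5260,-0.1315)
F = F_att + ΣF_rep = (-13.2240,-21.3815)
Δp = p'−p = (-0.6612,-1.0691); α = Δx/Fx = (-15287/23120) / (-15287/1156) = 1/20
check: Δy/Fy = (-24717/23120) / (-24717/1156) = 1/20 ✓

α = 1/20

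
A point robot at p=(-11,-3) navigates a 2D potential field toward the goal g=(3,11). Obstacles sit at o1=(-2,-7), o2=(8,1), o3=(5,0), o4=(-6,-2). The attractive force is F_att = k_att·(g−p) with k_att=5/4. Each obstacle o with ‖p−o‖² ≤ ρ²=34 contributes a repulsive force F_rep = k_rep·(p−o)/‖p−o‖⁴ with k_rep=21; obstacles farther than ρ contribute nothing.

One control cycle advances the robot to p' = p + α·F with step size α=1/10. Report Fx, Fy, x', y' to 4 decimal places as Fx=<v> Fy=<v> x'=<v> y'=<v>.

Fx=17.3447 Fy=17.4689 x'=-9.2655 y'=-1.2531

F_att = 5/4·(g−p) = 5/4·(14,14) = (17.5000,17.5000)
o1: d²=97 > ρ²=34 → inactive
o2: d²=377 > ρ²=34 → inactive
o3: d²=265 > ρ²=34 → inactive
o4: d²=26 ≤ ρ²=34; F_rep = 21·(-5,-1)/26² = (-0.1553,-0.0311)
F = F_att + ΣF_rep = (17.3447,17.4689)
p' = p + 1/10·F = (-9.2655,-1.2531)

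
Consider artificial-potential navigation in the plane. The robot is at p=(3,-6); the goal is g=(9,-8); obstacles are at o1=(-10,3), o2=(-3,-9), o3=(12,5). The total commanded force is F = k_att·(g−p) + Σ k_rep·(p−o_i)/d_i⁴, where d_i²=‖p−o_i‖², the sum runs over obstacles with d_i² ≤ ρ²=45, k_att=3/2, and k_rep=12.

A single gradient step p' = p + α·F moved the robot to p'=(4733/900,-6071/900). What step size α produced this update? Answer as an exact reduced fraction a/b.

α = 1/4

F_att = 3/2·(g−p) = 3/2·(6,-2) = (9.0000,-3.0000)
o1: d²=250 > ρ²=45 → inactive
o2: d²=45 ≤ ρ²=45; F_rep = 12·(6,3)/45² = (0.0356,0.0178)
o3: d²=202 > ρ²=45 → inactive
F = F_att + ΣF_rep = (9.0356,-2.9822)
Δp = p'−p = (2.2589,-0.7456); α = Δx/Fx = (2033/900) / (2033/225) = 1/4
check: Δy/Fy = (-671/900) / (-671/225) = 1/4 ✓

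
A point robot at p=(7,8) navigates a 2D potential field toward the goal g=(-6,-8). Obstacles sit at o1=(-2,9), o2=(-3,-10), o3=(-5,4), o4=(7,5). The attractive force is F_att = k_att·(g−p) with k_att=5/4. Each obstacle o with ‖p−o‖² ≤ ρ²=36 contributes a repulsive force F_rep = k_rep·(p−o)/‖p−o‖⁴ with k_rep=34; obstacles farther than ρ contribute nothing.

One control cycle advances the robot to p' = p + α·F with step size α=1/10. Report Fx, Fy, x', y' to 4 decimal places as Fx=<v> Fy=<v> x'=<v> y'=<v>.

Fx=-16.2500 Fy=-18.7407 x'=5.3750 y'=6.1259

F_att = 5/4·(g−p) = 5/4·(-13,-16) = (-16.2500,-20.0000)
o1: d²=82 > ρ²=36 → inactive
o2: d²=424 > ρ²=36 → inactive
o3: d²=160 > ρ²=36 → inactive
o4: d²=9 ≤ ρ²=36; F_rep = 34·(0,3)/9² = (0.0000,1.2593)
F = F_att + ΣF_rep = (-16.2500,-18.7407)
p' = p + 1/10·F = (5.3750,6.1259)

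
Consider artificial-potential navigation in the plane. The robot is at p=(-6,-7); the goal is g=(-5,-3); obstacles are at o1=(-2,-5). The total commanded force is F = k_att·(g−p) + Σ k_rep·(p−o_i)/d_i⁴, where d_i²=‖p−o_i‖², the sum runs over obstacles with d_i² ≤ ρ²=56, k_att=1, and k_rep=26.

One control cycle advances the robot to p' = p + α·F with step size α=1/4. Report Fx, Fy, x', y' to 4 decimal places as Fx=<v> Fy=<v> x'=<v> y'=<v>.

Fx=0.7400 Fy=3.8700 x'=-5.8150 y'=-6.0325

F_att = 1·(g−p) = 1·(1,4) = (1.0000,4.0000)
o1: d²=20 ≤ ρ²=56; F_rep = 26·(-4,-2)/20² = (-0.2600,-0.1300)
F = F_att + ΣF_rep = (0.7400,3.8700)
p' = p + 1/4·F = (-5.8150,-6.0325)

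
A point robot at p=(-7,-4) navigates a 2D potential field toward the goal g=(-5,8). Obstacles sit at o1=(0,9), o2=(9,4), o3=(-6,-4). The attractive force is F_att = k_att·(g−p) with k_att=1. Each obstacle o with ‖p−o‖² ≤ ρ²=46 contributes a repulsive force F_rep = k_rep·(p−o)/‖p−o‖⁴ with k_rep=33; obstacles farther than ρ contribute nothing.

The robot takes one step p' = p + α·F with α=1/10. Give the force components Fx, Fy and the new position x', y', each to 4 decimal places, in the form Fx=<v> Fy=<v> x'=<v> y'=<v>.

F_att = 1·(g−p) = 1·(2,12) = (2.0000,12.0000)
o1: d²=218 > ρ²=46 → inactive
o2: d²=320 > ρ²=46 → inactive
o3: d²=1 ≤ ρ²=46; F_rep = 33·(-1,0)/1² = (-33.0000,0.0000)
F = F_att + ΣF_rep = (-31.0000,12.0000)
p' = p + 1/10·F = (-10.1000,-2.8000)

Fx=-31.0000 Fy=12.0000 x'=-10.1000 y'=-2.8000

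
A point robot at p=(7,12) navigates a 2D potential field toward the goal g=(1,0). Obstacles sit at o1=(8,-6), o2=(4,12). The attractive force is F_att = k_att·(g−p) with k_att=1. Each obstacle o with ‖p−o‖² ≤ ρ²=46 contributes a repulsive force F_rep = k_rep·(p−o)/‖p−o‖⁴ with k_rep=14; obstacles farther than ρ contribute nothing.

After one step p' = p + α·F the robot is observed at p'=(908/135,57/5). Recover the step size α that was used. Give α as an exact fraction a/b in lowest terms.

F_att = 1·(g−p) = 1·(-6,-12) = (-6.0000,-12.0000)
o1: d²=325 > ρ²=46 → inactive
o2: d²=9 ≤ ρ²=46; F_rep = 14·(3,0)/9² = (0.5185,0.0000)
F = F_att + ΣF_rep = (-5.4815,-12.0000)
Δp = p'−p = (-0.2741,-0.6000); α = Δx/Fx = (-37/135) / (-148/27) = 1/20
check: Δy/Fy = (-3/5) / (-12) = 1/20 ✓

α = 1/20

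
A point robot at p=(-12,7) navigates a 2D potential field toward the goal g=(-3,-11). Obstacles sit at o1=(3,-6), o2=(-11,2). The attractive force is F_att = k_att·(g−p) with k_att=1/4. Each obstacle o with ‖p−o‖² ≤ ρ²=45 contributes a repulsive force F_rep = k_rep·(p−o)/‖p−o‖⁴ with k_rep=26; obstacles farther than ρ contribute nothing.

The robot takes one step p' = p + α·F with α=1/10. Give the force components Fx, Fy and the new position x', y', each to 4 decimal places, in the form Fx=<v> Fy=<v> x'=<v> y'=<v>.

F_att = 1/4·(g−p) = 1/4·(9,-18) = (2.2500,-4.5000)
o1: d²=394 > ρ²=45 → inactive
o2: d²=26 ≤ ρ²=45; F_rep = 26·(-1,5)/26² = (-0.0385,0.1923)
F = F_att + ΣF_rep = (2.2115,-4.3077)
p' = p + 1/10·F = (-11.7788,6.5692)

Fx=2.2115 Fy=-4.3077 x'=-11.7788 y'=6.5692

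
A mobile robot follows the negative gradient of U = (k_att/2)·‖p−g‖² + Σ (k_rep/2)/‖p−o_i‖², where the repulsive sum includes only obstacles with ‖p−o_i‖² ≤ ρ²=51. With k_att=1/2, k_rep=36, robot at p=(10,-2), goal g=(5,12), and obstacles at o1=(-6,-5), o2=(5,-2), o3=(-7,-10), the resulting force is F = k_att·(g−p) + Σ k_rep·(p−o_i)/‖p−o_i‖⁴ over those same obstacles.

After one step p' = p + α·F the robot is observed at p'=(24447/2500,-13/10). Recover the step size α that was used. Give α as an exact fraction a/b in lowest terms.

F_att = 1/2·(g−p) = 1/2·(-5,14) = (-2.5000,7.0000)
o1: d²=265 > ρ²=51 → inactive
o2: d²=25 ≤ ρ²=51; F_rep = 36·(5,0)/25² = (0.2880,0.0000)
o3: d²=353 > ρ²=51 → inactive
F = F_att + ΣF_rep = (-2.2120,7.0000)
Δp = p'−p = (-0.2212,0.7000); α = Δx/Fx = (-553/2500) / (-553/250) = 1/10
check: Δy/Fy = (7/10) / (7) = 1/10 ✓

α = 1/10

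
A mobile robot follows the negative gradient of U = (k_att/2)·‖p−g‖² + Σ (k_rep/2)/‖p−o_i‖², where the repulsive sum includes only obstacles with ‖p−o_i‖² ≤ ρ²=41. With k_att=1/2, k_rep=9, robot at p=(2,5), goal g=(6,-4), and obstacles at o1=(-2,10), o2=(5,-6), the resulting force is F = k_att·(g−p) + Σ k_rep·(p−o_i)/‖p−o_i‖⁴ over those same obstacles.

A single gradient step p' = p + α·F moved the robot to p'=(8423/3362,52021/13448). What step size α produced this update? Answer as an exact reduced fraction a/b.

F_att = 1/2·(g−p) = 1/2·(4,-9) = (2.0000,-4.5000)
o1: d²=41 ≤ ρ²=41; F_rep = 9·(4,-5)/41² = (0.0214,-0.0268)
o2: d²=130 > ρ²=41 → inactive
F = F_att + ΣF_rep = (2.0214,-4.5268)
Δp = p'−p = (0.5054,-1.1317); α = Δx/Fx = (1699/3362) / (3398/1681) = 1/4
check: Δy/Fy = (-15219/13448) / (-15219/3362) = 1/4 ✓

α = 1/4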